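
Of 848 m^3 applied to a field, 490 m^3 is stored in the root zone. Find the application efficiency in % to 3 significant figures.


Approach: apply the application efficiency ratio, Ea = (stored/applied)*100.
Ea = (490/848)*100 = 57.8 %
Therefore the application efficiency = 57.8 %.


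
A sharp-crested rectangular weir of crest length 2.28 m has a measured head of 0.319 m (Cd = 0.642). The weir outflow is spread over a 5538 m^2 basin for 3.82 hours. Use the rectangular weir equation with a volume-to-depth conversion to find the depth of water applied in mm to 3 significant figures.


Approach: apply the rectangular weir equation with a volume-to-depth conversion, Q = (2/3)*Cd*L*sqrt(2g)*H^1.5; d = Q*t/A * 1000.
Step 1 — weir discharge:
  Q = (2/3)*0.642*2.28*sqrt(2*9.81)*0.319^1.5 = 0.77878 m^3/s
Step 2 — volume: V = 0.77878 * 3.82*3600 = 10710 m^3
Step 3 — depth: d = V/A * 1000 = 10710/5538 * 1000 = 1930 mm
Therefore the depth of water applied = 1930 mm.


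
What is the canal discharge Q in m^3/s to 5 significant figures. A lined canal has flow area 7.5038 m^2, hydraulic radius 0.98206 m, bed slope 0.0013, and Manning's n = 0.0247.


Approach: apply Manning's equation, Q = (1/n)*A*R^(2/3)*S^(1/2).
Q = (1/0.0247) * 7.5038 * 0.98206^(2/3) * 0.0013^(1/2) = 10.822 m^3/s
Therefore the canal discharge Q = 10.822 m^3/s.


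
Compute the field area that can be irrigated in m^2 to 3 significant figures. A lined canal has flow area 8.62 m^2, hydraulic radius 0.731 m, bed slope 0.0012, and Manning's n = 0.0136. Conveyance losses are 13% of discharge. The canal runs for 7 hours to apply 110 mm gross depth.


Approach: apply Manning's equation with a conveyance and depth budget, Q = (1/n)*A*R^(2/3)*S^(1/2); Q_field = Q*(1-loss); Area = Q_field*t/(d/1000).
Step 1 — canal discharge (Manning's equation):
  Q = (1/0.0136) * 8.62 * 0.731^(2/3) * 0.0012^(1/2) = 17.817 m^3/s
Step 2 — delivered flow: Q_field = 17.817*(1 - 13/100) = 15.501 m^3/s
Step 3 — volume delivered: V = 15.501 * 7*3600 = 390620 m^3
Step 4 — area served: A = V / (depth/1000) = 390620 / 0.11 = 3550000 m^2
Therefore the field area that can be irrigated = 3550000 m^2.


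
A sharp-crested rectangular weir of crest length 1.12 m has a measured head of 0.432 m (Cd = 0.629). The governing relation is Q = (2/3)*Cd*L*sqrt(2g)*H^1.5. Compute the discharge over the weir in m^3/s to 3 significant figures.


Q = (2/3)*0.629*1.12*sqrt(2*9.81)*0.432^1.5 = 0.591 m^3/s
Therefore the discharge over the weir = 0.591 m^3/s.


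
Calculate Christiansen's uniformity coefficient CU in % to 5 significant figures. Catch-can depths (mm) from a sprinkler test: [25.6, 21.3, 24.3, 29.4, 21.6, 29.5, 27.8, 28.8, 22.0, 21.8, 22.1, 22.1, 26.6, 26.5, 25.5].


Approach: apply Christiansen's uniformity coefficient, CU = (1 - mean_abs_deviation/mean)*100.
mean = 24.99333 mm
mean |d_i - mean| = 2.633778 mm
CU = (1 - 2.633778/24.99333)*100 = 89.462 %
Therefore Christiansen's uniformity coefficient CU = 89.462 %.


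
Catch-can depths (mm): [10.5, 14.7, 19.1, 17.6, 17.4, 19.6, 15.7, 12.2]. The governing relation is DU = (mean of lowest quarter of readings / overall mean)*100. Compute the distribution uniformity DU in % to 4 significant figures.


sorted lowest 2 of 8: [10.5, 12.2] -> mean = 11.3500 mm
overall mean = 15.8500 mm
DU = (11.3500/15.8500)*100 = 71.61 %
Therefore the distribution uniformity DU = 71.61 %.


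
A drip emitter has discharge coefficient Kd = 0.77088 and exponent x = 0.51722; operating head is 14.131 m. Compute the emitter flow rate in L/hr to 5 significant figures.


Approach: apply the emitter characteristic equation, q = Kd * h^x.
q = 0.77088 * 14.131^0.51722 = 3.0330 L/hr
Therefore the emitter flow rate = 3.0330 L/hr.


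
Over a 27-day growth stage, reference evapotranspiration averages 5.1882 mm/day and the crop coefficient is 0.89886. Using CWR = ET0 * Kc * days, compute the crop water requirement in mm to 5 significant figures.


CWR = 5.1882 * 0.89886 * 27 = 125.91 mm
Therefore the crop water requirement = 125.91 mm.


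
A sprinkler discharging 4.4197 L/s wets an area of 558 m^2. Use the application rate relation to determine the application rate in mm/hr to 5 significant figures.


Approach: apply the application rate relation, rate = (Q/A)*3600.
rate = (4.4197 / 558) * 3600 = 28.514 mm/hr
Therefore the application rate = 28.514 mm/hr.


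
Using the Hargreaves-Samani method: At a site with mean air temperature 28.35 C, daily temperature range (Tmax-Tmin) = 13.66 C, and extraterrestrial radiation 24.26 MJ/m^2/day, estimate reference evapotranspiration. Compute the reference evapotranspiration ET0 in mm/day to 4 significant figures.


Approach: apply the Hargreaves-Samani method, ET0 = 0.0023*(Tmean+17.8)*sqrt(Tmax-Tmin)*0.408*Ra.
ET0 = 0.0023*(28.35+17.8)*sqrt(13.66)*0.408*24.26 = 3.883 mm/day
Therefore the reference evapotranspiration ET0 = 3.883 mm/day.


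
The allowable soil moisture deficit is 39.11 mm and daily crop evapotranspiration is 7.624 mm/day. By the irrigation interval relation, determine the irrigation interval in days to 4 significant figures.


Approach: apply the irrigation interval relation, interval = SMD / ETc.
interval = 39.11 / 7.624 = 5.130 days
Therefore the irrigation interval = 5.130 days.


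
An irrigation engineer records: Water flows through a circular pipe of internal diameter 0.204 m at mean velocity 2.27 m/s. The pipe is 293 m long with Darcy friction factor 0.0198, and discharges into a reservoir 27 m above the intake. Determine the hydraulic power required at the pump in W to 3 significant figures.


Approach: apply continuity + Darcy-Weisbach + hydraulic power, Q = A*v; hf = f*(L/D)*(v^2/(2g)); H = static + hf; P = rho*g*Q*H.
Step 1 — flow rate (continuity, Q = A*v):
  A = pi*(0.204/2)^2 = 0.032685 m^2
  Q = 0.032685 * 2.27 = 0.074195 m^3/s
Step 2 — friction head loss (Darcy-Weisbach):
  hf = 0.0198 * (293/0.204) * (2.27^2 / (2*9.81))
  hf = 7.4689 m
Step 3 — total head: H = 27 + 7.4689 = 34.469 m
Step 4 — hydraulic power (P = rho*g*Q*H):
  P = 1000 * 9.81 * 0.074195 * 34.469 = 25100 W
Therefore the hydraulic power required at the pump = 25100 W.


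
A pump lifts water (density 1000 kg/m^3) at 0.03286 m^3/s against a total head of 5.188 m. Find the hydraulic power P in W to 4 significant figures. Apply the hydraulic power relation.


Approach: apply the hydraulic power relation, P = rho*g*Q*H.
P = 1000 * 9.81 * 0.03286 * 5.188 = 1672 W
Therefore the hydraulic power P = 1672 W.


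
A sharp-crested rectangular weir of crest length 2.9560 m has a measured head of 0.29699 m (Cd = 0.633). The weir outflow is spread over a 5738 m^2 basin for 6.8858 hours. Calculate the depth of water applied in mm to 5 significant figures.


Approach: apply the rectangular weir equation with a volume-to-depth conversion, Q = (2/3)*Cd*L*sqrt(2g)*H^1.5; d = Q*t/A * 1000.
Step 1 — weir discharge:
  Q = (2/3)*0.633*2.9560*sqrt(2*9.81)*0.29699^1.5 = 0.8942915 m^3/s
Step 2 — volume: V = 0.8942915 * 6.8858*3600 = 22168.49 m^3
Step 3 — depth: d = V/A * 1000 = 22168.49/5738 * 1000 = 3863.5 mm
Therefore the depth of water applied = 3863.5 mm.


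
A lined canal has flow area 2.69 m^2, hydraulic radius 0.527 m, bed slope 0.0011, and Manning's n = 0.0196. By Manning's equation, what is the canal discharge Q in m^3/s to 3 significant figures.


Approach: apply Manning's equation, Q = (1/n)*A*R^(2/3)*S^(1/2).
Q = (1/0.0196) * 2.69 * 0.527^(2/3) * 0.0011^(1/2) = 2.97 m^3/s
Therefore the canal discharge Q = 2.97 m^3/s.


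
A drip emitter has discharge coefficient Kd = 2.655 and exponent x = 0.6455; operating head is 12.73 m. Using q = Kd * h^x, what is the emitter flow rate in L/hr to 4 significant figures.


q = 2.655 * 12.73^0.6455 = 13.72 L/hr
Therefore the emitter flow rate = 13.72 L/hr.


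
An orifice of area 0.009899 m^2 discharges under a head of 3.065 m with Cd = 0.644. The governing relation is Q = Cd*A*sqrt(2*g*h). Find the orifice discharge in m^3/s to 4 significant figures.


Q = 0.644 * 0.009899 * sqrt(2*9.81*3.065) = 0.04944 m^3/s
Therefore the orifice discharge = 0.04944 m^3/s.


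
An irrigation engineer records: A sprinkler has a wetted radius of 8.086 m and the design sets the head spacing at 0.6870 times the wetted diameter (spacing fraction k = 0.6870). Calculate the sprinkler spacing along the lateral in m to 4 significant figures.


Approach: apply the sprinkler spacing rule (spacing as a fraction of wetted diameter), S = k*(2*R).
S = 0.6870 * (2 * 8.086) = 11.11 m
Therefore the sprinkler spacing along the lateral = 11.11 m.


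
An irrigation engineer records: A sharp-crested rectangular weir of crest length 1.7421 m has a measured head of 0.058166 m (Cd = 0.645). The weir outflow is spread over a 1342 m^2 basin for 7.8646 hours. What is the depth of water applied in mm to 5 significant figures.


Approach: apply the rectangular weir equation with a volume-to-depth conversion, Q = (2/3)*Cd*L*sqrt(2g)*H^1.5; d = Q*t/A * 1000.
Step 1 — weir discharge:
  Q = (2/3)*0.645*1.7421*sqrt(2*9.81)*0.058166^1.5 = 0.04654734 m^3/s
Step 2 — volume: V = 0.04654734 * 7.8646*3600 = 1317.874 m^3
Step 3 — depth: d = V/A * 1000 = 1317.874/1342 * 1000 = 982.02 mm
Therefore the depth of water applied = 982.02 mm.


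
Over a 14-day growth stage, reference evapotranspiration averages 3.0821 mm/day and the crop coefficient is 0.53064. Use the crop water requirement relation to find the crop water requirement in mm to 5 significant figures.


Approach: apply the crop water requirement relation, CWR = ET0 * Kc * days.
CWR = 3.0821 * 0.53064 * 14 = 22.897 mm
Therefore the crop water requirement = 22.897 mm.


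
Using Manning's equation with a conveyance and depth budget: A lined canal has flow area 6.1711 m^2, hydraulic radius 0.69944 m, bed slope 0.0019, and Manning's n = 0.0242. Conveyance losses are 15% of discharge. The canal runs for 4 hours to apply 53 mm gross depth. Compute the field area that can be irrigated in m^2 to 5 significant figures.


Approach: apply Manning's equation with a conveyance and depth budget, Q = (1/n)*A*R^(2/3)*S^(1/2); Q_field = Q*(1-loss); Area = Q_field*t/(d/1000).
Step 1 — canal discharge (Manning's equation):
  Q = (1/0.0242) * 6.1711 * 0.69944^(2/3) * 0.0019^(1/2) = 8.758391 m^3/s
Step 2 — delivered flow: Q_field = 8.758391*(1 - 15/100) = 7.444632 m^3/s
Step 3 — volume delivered: V = 7.444632 * 4*3600 = 107202.7 m^3
Step 4 — area served: A = V / (depth/1000) = 107202.7 / 0.053 = 2022700 m^2
Therefore the field area that can be irrigated = 2022700 m^2.


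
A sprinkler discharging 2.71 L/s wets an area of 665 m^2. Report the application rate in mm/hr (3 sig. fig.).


Approach: apply the application rate relation, rate = (Q/A)*3600.
rate = (2.71 / 665) * 3600 = 14.7 mm/hr
Therefore the application rate = 14.7 mm/hr.


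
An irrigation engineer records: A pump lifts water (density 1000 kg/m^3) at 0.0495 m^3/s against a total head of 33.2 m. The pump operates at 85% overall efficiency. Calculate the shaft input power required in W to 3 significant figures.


Approach: apply hydraulic power then efficiency conversion, P = rho*g*Q*H; P_in = P/eta.
Step 1 — hydraulic power (P = rho*g*Q*H):
  P = 1000 * 9.81 * 0.0495 * 33.2 = 16122 W
Step 2 — input power: P_in = P/eta = 16122 / 0.85 = 19000 W
Therefore the shaft input power required = 19000 W.


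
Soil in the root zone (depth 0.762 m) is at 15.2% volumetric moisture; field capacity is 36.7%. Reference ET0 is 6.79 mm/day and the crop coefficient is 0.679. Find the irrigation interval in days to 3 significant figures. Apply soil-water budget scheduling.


Approach: apply soil-water budget scheduling, SMD = (FC-theta)/100*depth*1000; ETc = ET0*Kc; interval = SMD/ETc.
Step 1 — soil moisture deficit:
  SMD = (36.7 - 15.2)/100 * 0.762 * 1000 = 163.83 mm
Step 2 — daily crop ET (ETc = ET0*Kc):
  ETc = 6.79 * 0.679 = 4.6104 mm/day
Step 3 — irrigation interval (SMD/ETc):
  interval = 163.83 / 4.6104 = 35.5 days
Therefore the irrigation interval = 35.5 days.


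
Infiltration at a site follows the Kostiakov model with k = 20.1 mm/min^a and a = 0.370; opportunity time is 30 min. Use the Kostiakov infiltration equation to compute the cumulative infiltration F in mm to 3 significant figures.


Approach: apply the Kostiakov infiltration equation, F = k*t^a.
F = 20.1 * 30^0.370 = 70.8 mm
Therefore the cumulative infiltration F = 70.8 mm.


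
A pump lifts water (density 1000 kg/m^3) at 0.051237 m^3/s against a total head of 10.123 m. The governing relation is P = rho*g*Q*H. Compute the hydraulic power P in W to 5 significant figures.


P = 1000 * 9.81 * 0.051237 * 10.123 = 5088.2 W
Therefore the hydraulic power P = 5088.2 W.


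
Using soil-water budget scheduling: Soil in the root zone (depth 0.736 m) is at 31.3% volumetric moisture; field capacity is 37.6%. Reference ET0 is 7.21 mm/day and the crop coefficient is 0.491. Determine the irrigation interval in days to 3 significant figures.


Approach: apply soil-water budget scheduling, SMD = (FC-theta)/100*depth*1000; ETc = ET0*Kc; interval = SMD/ETc.
Step 1 — soil moisture deficit:
  SMD = (37.6 - 31.3)/100 * 0.736 * 1000 = 46.368 mm
Step 2 — daily crop ET (ETc = ET0*Kc):
  ETc = 7.21 * 0.491 = 3.5401 mm/day
Step 3 — irrigation interval (SMD/ETc):
  interval = 46.368 / 3.5401 = 13.1 days
Therefore the irrigation interval = 13.1 days.


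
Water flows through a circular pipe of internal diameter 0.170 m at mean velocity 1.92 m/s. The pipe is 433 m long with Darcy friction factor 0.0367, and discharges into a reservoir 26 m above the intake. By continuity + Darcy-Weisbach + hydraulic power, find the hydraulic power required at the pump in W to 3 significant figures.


Approach: apply continuity + Darcy-Weisbach + hydraulic power, Q = A*v; hf = f*(L/D)*(v^2/(2g)); H = static + hf; P = rho*g*Q*H.
Step 1 — flow rate (continuity, Q = A*v):
  A = pi*(0.170/2)^2 = 0.022698 m^2
  Q = 0.022698 * 1.92 = 0.043580 m^3/s
Step 2 — friction head loss (Darcy-Weisbach):
  hf = 0.0367 * (433/0.170) * (1.92^2 / (2*9.81))
  hf = 17.563 m
Step 3 — total head: H = 26 + 17.563 = 43.563 m
Step 4 — hydraulic power (P = rho*g*Q*H):
  P = 1000 * 9.81 * 0.043580 * 43.563 = 18600 W
Therefore the hydraulic power required at the pump = 18600 W.


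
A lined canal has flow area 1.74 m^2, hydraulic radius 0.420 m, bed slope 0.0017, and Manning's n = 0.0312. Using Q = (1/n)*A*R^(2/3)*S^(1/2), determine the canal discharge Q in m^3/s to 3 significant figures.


Q = (1/0.0312) * 1.74 * 0.420^(2/3) * 0.0017^(1/2) = 1.29 m^3/s
Therefore the canal discharge Q = 1.29 m^3/s.


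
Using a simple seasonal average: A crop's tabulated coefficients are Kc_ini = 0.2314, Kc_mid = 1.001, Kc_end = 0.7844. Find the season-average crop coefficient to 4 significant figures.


Approach: apply a simple seasonal average, Kc_avg = (Kc_ini + Kc_mid + Kc_end)/3.
Kc_avg = (0.2314 + 1.001 + 0.7844)/3 = 0.6723
Therefore the season-average crop coefficient = 0.6723.


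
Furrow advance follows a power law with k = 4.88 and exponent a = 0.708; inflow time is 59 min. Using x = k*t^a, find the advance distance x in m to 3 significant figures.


x = 4.88 * 59^0.708 = 87.5 m
Therefore the advance distance x = 87.5 m.


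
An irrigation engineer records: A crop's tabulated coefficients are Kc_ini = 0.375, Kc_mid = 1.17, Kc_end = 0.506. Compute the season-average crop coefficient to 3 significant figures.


Approach: apply a simple seasonal average, Kc_avg = (Kc_ini + Kc_mid + Kc_end)/3.
Kc_avg = (0.375 + 1.17 + 0.506)/3 = 0.684
Therefore the season-average crop coefficient = 0.684.


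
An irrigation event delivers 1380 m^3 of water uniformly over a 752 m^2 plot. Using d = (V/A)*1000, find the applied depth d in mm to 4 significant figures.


d = (1380 / 752) * 1000 = 1835 mm
Therefore the applied depth d = 1835 mm.


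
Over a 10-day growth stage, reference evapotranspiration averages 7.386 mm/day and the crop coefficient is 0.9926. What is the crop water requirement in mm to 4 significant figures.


Approach: apply the crop water requirement relation, CWR = ET0 * Kc * days.
CWR = 7.386 * 0.9926 * 10 = 73.31 mm
Therefore the crop water requirement = 73.31 mm.


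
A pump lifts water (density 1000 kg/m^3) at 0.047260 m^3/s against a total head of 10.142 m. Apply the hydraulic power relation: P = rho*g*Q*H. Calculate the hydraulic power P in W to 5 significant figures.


P = 1000 * 9.81 * 0.047260 * 10.142 = 4702.0 W
Therefore the hydraulic power P = 4702.0 W.


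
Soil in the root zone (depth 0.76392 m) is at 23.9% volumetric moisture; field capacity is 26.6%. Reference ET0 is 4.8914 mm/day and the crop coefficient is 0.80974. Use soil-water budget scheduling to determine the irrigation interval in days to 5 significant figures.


Approach: apply soil-water budget scheduling, SMD = (FC-theta)/100*depth*1000; ETc = ET0*Kc; interval = SMD/ETc.
Step 1 — soil moisture deficit:
  SMD = (26.6 - 23.9)/100 * 0.76392 * 1000 = 20.62584 mm
Step 2 — daily crop ET (ETc = ET0*Kc):
  ETc = 4.8914 * 0.80974 = 3.960762 mm/day
Step 3 — irrigation interval (SMD/ETc):
  interval = 20.62584 / 3.960762 = 5.2075 days
Therefore the irrigation interval = 5.2075 days.


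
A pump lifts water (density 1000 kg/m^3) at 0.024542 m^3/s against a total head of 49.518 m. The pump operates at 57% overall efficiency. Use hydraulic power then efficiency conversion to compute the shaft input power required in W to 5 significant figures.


Approach: apply hydraulic power then efficiency conversion, P = rho*g*Q*H; P_in = P/eta.
Step 1 — hydraulic power (P = rho*g*Q*H):
  P = 1000 * 9.81 * 0.024542 * 49.518 = 11921.81 W
Step 2 — input power: P_in = P/eta = 11921.81 / 0.57 = 20915 W
Therefore the shaft input power required = 20915 W.


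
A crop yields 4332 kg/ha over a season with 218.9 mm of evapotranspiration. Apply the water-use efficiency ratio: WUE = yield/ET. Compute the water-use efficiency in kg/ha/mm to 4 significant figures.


WUE = 4332 / 218.9 = 19.79 kg/ha/mm
Therefore the water-use efficiency = 19.79 kg/ha/mm.


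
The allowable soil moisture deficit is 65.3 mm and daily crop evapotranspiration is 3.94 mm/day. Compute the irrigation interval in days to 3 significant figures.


Approach: apply the irrigation interval relation, interval = SMD / ETc.
interval = 65.3 / 3.94 = 16.6 days
Therefore the irrigation interval = 16.6 days.


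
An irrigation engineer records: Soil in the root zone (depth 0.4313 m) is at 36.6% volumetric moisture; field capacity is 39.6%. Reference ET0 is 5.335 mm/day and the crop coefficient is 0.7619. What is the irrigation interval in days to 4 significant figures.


Approach: apply soil-water budget scheduling, SMD = (FC-theta)/100*depth*1000; ETc = ET0*Kc; interval = SMD/ETc.
Step 1 — soil moisture deficit:
  SMD = (39.6 - 36.6)/100 * 0.4313 * 1000 = 12.9390 mm
Step 2 — daily crop ET (ETc = ET0*Kc):
  ETc = 5.335 * 0.7619 = 4.06474 mm/day
Step 3 — irrigation interval (SMD/ETc):
  interval = 12.9390 / 4.06474 = 3.183 days
Therefore the irrigation interval = 3.183 days.


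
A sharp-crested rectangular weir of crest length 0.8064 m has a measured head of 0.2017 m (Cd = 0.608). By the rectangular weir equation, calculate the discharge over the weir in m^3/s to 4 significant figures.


Approach: apply the rectangular weir equation, Q = (2/3)*Cd*L*sqrt(2g)*H^1.5.
Q = (2/3)*0.608*0.8064*sqrt(2*9.81)*0.2017^1.5 = 0.1312 m^3/s
Therefore the discharge over the weir = 0.1312 m^3/s.


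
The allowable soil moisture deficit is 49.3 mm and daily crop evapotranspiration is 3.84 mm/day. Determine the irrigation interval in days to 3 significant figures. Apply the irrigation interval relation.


Approach: apply the irrigation interval relation, interval = SMD / ETc.
interval = 49.3 / 3.84 = 12.8 days
Therefore the irrigation interval = 12.8 days.


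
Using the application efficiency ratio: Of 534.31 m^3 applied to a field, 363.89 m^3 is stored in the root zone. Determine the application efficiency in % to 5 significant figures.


Approach: apply the application efficiency ratio, Ea = (stored/applied)*100.
Ea = (363.89/534.31)*100 = 68.105 %
Therefore the application efficiency = 68.105 %.


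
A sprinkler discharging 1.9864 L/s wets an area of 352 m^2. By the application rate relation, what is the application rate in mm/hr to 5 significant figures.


Approach: apply the application rate relation, rate = (Q/A)*3600.
rate = (1.9864 / 352) * 3600 = 20.315 mm/hr
Therefore the application rate = 20.315 mm/hr.


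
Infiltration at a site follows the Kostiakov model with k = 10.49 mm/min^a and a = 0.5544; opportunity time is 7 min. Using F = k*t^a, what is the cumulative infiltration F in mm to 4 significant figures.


F = 10.49 * 7^0.5544 = 30.85 mm
Therefore the cumulative infiltration F = 30.85 mm.


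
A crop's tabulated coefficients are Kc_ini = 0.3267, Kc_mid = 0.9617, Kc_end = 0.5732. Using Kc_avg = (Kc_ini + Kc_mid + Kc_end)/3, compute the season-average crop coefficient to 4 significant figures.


Kc_avg = (0.3267 + 0.9617 + 0.5732)/3 = 0.6205
Therefore the season-average crop coefficient = 0.6205.


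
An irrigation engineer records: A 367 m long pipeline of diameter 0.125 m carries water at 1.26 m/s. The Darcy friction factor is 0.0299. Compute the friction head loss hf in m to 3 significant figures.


Approach: apply the Darcy-Weisbach equation, hf = f*(L/D)*(v^2/(2g)).
hf = 0.0299 * (367/0.125) * (1.26^2 / (2*9.81))
hf = 7.10 m
Therefore the friction head loss hf = 7.10 m.


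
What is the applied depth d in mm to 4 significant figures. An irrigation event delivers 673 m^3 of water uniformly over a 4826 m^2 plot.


Approach: apply depth from volume over area, d = (V/A)*1000.
d = (673 / 4826) * 1000 = 139.5 mm
Therefore the applied depth d = 139.5 mm.


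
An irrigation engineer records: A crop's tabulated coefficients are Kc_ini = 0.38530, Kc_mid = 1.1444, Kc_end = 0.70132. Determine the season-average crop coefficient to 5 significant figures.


Approach: apply a simple seasonal average, Kc_avg = (Kc_ini + Kc_mid + Kc_end)/3.
Kc_avg = (0.38530 + 1.1444 + 0.70132)/3 = 0.74367
Therefore the season-average crop coefficient = 0.74367.


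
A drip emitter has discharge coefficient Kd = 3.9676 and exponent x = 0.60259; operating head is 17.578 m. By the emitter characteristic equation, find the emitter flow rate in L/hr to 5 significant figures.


Approach: apply the emitter characteristic equation, q = Kd * h^x.
q = 3.9676 * 17.578^0.60259 = 22.322 L/hr
Therefore the emitter flow rate = 22.322 L/hr.


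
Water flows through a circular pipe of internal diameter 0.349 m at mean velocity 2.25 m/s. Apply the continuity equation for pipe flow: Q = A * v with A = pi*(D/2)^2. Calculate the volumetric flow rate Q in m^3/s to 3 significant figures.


A = pi*(0.349/2)^2 = 0.095662 m^2
Q = 0.095662 * 2.25 = 0.215 m^3/s
Therefore the volumetric flow rate Q = 0.215 m^3/s.


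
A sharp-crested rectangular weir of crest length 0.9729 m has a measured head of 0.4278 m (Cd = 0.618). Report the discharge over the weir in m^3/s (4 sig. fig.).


Approach: apply the rectangular weir equation, Q = (2/3)*Cd*L*sqrt(2g)*H^1.5.
Q = (2/3)*0.618*0.9729*sqrt(2*9.81)*0.4278^1.5 = 0.4968 m^3/s
Therefore the discharge over the weir = 0.4968 m^3/s.


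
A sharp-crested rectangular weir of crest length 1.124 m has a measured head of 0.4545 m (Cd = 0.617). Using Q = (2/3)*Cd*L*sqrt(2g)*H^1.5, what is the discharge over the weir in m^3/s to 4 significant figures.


Q = (2/3)*0.617*1.124*sqrt(2*9.81)*0.4545^1.5 = 0.6275 m^3/s
Therefore the discharge over the weir = 0.6275 m^3/s.


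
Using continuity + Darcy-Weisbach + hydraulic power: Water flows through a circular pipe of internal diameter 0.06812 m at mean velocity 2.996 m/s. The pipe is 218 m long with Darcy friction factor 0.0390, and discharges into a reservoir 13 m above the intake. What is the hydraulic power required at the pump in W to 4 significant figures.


Approach: apply continuity + Darcy-Weisbach + hydraulic power, Q = A*v; hf = f*(L/D)*(v^2/(2g)); H = static + hf; P = rho*g*Q*H.
Step 1 — flow rate (continuity, Q = A*v):
  A = pi*(0.06812/2)^2 = 0.00364451 m^2
  Q = 0.00364451 * 2.996 = 0.0109190 m^3/s
Step 2 — friction head loss (Darcy-Weisbach):
  hf = 0.0390 * (218/0.06812) * (2.996^2 / (2*9.81))
  hf = 57.0993 m
Step 3 — total head: H = 13 + 57.0993 = 70.0993 m
Step 4 — hydraulic power (P = rho*g*Q*H):
  P = 1000 * 9.81 * 0.0109190 * 70.0993 = 7509 W
Therefore the hydraulic power required at the pump = 7509 W.


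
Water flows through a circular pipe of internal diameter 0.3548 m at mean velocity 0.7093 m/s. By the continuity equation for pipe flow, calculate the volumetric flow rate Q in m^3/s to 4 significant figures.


Approach: apply the continuity equation for pipe flow, Q = A * v with A = pi*(D/2)^2.
A = pi*(0.3548/2)^2 = 0.0988683 m^2
Q = 0.0988683 * 0.7093 = 0.07013 m^3/s
Therefore the volumetric flow rate Q = 0.07013 m^3/s.


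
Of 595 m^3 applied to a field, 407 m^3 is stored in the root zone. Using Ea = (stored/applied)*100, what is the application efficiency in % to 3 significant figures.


Ea = (407/595)*100 = 68.4 %
Therefore the application efficiency = 68.4 %.


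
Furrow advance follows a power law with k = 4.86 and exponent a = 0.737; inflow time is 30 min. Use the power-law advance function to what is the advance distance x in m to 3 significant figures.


Approach: apply the power-law advance function, x = k*t^a.
x = 4.86 * 30^0.737 = 59.6 m
Therefore the advance distance x = 59.6 m.


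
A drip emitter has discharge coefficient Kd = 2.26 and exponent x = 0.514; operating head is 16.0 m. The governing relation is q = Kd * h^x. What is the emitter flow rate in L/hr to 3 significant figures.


q = 2.26 * 16.0^0.514 = 9.40 L/hr
Therefore the emitter flow rate = 9.40 L/hr.


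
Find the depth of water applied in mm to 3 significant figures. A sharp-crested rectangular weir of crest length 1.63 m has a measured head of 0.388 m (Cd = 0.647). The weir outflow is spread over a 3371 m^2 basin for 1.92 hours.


Approach: apply the rectangular weir equation with a volume-to-depth conversion, Q = (2/3)*Cd*L*sqrt(2g)*H^1.5; d = Q*t/A * 1000.
Step 1 — weir discharge:
  Q = (2/3)*0.647*1.63*sqrt(2*9.81)*0.388^1.5 = 0.75266 m^3/s
Step 2 — volume: V = 0.75266 * 1.92*3600 = 5202.4 m^3
Step 3 — depth: d = V/A * 1000 = 5202.4/3371 * 1000 = 1540 mm
Therefore the depth of water applied = 1540 mm.


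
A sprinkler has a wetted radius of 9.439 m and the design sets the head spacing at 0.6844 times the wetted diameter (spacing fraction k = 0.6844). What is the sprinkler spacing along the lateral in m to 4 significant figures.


Approach: apply the sprinkler spacing rule (spacing as a fraction of wetted diameter), S = k*(2*R).
S = 0.6844 * (2 * 9.439) = 12.92 m
Therefore the sprinkler spacing along the lateral = 12.92 m.


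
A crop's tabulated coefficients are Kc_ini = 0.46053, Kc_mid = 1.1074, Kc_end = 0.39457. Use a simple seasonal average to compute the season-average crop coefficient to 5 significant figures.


Approach: apply a simple seasonal average, Kc_avg = (Kc_ini + Kc_mid + Kc_end)/3.
Kc_avg = (0.46053 + 1.1074 + 0.39457)/3 = 0.65417
Therefore the season-average crop coefficient = 0.65417.


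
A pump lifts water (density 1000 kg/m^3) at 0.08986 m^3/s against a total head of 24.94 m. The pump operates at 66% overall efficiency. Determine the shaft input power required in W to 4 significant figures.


Approach: apply hydraulic power then efficiency conversion, P = rho*g*Q*H; P_in = P/eta.
Step 1 — hydraulic power (P = rho*g*Q*H):
  P = 1000 * 9.81 * 0.08986 * 24.94 = 21985.3 W
Step 2 — input power: P_in = P/eta = 21985.3 / 0.66 = 33310 W
Therefore the shaft input power required = 33310 W.


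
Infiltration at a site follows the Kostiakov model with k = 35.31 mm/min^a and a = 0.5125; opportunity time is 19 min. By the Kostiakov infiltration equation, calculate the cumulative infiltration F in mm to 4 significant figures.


Approach: apply the Kostiakov infiltration equation, F = k*t^a.
F = 35.31 * 19^0.5125 = 159.7 mm
Therefore the cumulative infiltration F = 159.7 mm.


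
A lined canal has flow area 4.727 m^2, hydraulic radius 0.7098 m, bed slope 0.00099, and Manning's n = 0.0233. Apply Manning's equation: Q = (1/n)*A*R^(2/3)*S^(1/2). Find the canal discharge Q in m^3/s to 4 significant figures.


Q = (1/0.0233) * 4.727 * 0.7098^(2/3) * 0.00099^(1/2) = 5.079 m^3/s
Therefore the canal discharge Q = 5.079 m^3/s.


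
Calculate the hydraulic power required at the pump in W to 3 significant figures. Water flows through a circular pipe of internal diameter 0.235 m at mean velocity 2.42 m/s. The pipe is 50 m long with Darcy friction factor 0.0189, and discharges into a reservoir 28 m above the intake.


Approach: apply continuity + Darcy-Weisbach + hydraulic power, Q = A*v; hf = f*(L/D)*(v^2/(2g)); H = static + hf; P = rho*g*Q*H.
Step 1 — flow rate (continuity, Q = A*v):
  A = pi*(0.235/2)^2 = 0.043374 m^2
  Q = 0.043374 * 2.42 = 0.10496 m^3/s
Step 2 — friction head loss (Darcy-Weisbach):
  hf = 0.0189 * (50/0.235) * (2.42^2 / (2*9.81))
  hf = 1.2003 m
Step 3 — total head: H = 28 + 1.2003 = 29.200 m
Step 4 — hydraulic power (P = rho*g*Q*H):
  P = 1000 * 9.81 * 0.10496 * 29.200 = 30100 W
Therefore the hydraulic power required at the pump = 30100 W.


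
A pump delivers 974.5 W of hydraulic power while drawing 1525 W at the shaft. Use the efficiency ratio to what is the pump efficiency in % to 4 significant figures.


Approach: apply the efficiency ratio, eta = (P_out/P_in)*100.
eta = (974.5 / 1525) * 100 = 63.90 %
Therefore the pump efficiency = 63.90 %.


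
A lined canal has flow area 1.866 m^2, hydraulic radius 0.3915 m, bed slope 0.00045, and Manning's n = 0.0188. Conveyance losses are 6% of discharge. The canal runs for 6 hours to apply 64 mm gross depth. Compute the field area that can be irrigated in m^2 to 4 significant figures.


Approach: apply Manning's equation with a conveyance and depth budget, Q = (1/n)*A*R^(2/3)*S^(1/2); Q_field = Q*(1-loss); Area = Q_field*t/(d/1000).
Step 1 — canal discharge (Manning's equation):
  Q = (1/0.0188) * 1.866 * 0.3915^(2/3) * 0.00045^(1/2) = 1.12680 m^3/s
Step 2 — delivered flow: Q_field = 1.12680*(1 - 6/100) = 1.05919 m^3/s
Step 3 — volume delivered: V = 1.05919 * 6*3600 = 22878.6 m^3
Step 4 — area served: A = V / (depth/1000) = 22878.6 / 0.064 = 357500 m^2
Therefore the field area that can be irrigated = 357500 m^2.


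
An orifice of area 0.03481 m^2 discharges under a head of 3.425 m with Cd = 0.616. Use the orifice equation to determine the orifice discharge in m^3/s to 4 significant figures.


Approach: apply the orifice equation, Q = Cd*A*sqrt(2*g*h).
Q = 0.616 * 0.03481 * sqrt(2*9.81*3.425) = 0.1758 m^3/s
Therefore the orifice discharge = 0.1758 m^3/s.


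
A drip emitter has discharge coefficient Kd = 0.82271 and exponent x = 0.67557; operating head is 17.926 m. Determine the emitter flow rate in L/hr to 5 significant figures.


Approach: apply the emitter characteristic equation, q = Kd * h^x.
q = 0.82271 * 17.926^0.67557 = 5.7818 L/hr
Therefore the emitter flow rate = 5.7818 L/hr.


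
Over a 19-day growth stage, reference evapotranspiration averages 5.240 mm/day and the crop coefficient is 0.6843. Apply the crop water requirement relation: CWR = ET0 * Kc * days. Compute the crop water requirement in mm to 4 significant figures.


CWR = 5.240 * 0.6843 * 19 = 68.13 mm
Therefore the crop water requirement = 68.13 mm.


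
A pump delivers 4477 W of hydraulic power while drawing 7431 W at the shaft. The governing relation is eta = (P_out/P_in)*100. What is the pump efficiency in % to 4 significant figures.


eta = (4477 / 7431) * 100 = 60.25 %
Therefore the pump efficiency = 60.25 %.


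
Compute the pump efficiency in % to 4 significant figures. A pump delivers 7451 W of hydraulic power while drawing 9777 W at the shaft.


Approach: apply the efficiency ratio, eta = (P_out/P_in)*100.
eta = (7451 / 9777) * 100 = 76.21 %
Therefore the pump efficiency = 76.21 %.


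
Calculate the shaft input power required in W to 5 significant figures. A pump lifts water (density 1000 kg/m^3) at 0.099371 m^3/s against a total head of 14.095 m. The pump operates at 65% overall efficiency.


Approach: apply hydraulic power then efficiency conversion, P = rho*g*Q*H; P_in = P/eta.
Step 1 — hydraulic power (P = rho*g*Q*H):
  P = 1000 * 9.81 * 0.099371 * 14.095 = 13740.22 W
Step 2 — input power: P_in = P/eta = 13740.22 / 0.65 = 21139 W
Therefore the shaft input power required = 21139 W.


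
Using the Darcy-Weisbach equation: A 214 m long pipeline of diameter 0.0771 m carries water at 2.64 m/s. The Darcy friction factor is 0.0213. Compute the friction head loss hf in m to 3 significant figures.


Approach: apply the Darcy-Weisbach equation, hf = f*(L/D)*(v^2/(2g)).
hf = 0.0213 * (214/0.0771) * (2.64^2 / (2*9.81))
hf = 21.0 m
Therefore the friction head loss hf = 21.0 m.


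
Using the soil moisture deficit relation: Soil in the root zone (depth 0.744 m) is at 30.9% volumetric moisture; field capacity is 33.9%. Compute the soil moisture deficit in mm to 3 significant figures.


Approach: apply the soil moisture deficit relation, SMD = (FC - theta)/100 * depth * 1000.
SMD = (33.9 - 30.9)/100 * 0.744 * 1000 = 22.3 mm
Therefore the soil moisture deficit = 22.3 mm.


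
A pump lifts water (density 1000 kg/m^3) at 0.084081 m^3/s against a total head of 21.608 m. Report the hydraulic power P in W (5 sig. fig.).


Approach: apply the hydraulic power relation, P = rho*g*Q*H.
P = 1000 * 9.81 * 0.084081 * 21.608 = 17823 W
Therefore the hydraulic power P = 17823 W.


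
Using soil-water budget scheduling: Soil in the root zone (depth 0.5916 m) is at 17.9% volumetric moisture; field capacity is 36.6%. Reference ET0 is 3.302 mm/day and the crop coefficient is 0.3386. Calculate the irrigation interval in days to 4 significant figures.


Approach: apply soil-water budget scheduling, SMD = (FC-theta)/100*depth*1000; ETc = ET0*Kc; interval = SMD/ETc.
Step 1 — soil moisture deficit:
  SMD = (36.6 - 17.9)/100 * 0.5916 * 1000 = 110.629 mm
Step 2 — daily crop ET (ETc = ET0*Kc):
  ETc = 3.302 * 0.3386 = 1.11806 mm/day
Step 3 — irrigation interval (SMD/ETc):
  interval = 110.629 / 1.11806 = 98.95 days
Therefore the irrigation interval = 98.95 days.


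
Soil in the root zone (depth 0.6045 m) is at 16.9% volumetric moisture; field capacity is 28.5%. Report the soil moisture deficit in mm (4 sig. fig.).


Approach: apply the soil moisture deficit relation, SMD = (FC - theta)/100 * depth * 1000.
SMD = (28.5 - 16.9)/100 * 0.6045 * 1000 = 70.12 mm
Therefore the soil moisture deficit = 70.12 mm.


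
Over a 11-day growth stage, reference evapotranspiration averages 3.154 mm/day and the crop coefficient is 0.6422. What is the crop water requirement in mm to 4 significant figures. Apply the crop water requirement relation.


Approach: apply the crop water requirement relation, CWR = ET0 * Kc * days.
CWR = 3.154 * 0.6422 * 11 = 22.28 mm
Therefore the crop water requirement = 22.28 mm.


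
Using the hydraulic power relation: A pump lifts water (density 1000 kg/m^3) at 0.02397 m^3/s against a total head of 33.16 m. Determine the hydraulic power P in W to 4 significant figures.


Approach: apply the hydraulic power relation, P = rho*g*Q*H.
P = 1000 * 9.81 * 0.02397 * 33.16 = 7797 W
Therefore the hydraulic power P = 7797 W.


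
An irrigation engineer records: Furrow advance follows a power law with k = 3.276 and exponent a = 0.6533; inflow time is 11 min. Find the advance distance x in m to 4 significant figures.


Approach: apply the power-law advance function, x = k*t^a.
x = 3.276 * 11^0.6533 = 15.69 m
Therefore the advance distance x = 15.69 m.


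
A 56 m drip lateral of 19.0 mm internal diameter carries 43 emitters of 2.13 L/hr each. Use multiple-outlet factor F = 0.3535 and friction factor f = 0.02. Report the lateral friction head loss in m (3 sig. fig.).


Approach: apply Darcy-Weisbach with the multiple-outlet F-factor, Q = n*q/(3600*1000) m^3/s; v = Q/A; hf = F*f*(L/D)*(v^2/(2g)).
Q = 43*2.13/(3600*1000) = 2.5442e-05 m^3/s
A = pi*(19.0e-3/2)^2 = 2.8353e-04 m^2, so v = Q/A = 0.089732 m/s
hf = 0.3535*0.02*(56/0.0190)*(0.089732^2/(2*9.81)) = 0.00855 m
Therefore the lateral friction head loss = 0.00855 m.


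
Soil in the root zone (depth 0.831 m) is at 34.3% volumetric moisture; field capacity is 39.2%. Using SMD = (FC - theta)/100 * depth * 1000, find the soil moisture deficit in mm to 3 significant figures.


SMD = (39.2 - 34.3)/100 * 0.831 * 1000 = 40.7 mm
Therefore the soil moisture deficit = 40.7 mm.


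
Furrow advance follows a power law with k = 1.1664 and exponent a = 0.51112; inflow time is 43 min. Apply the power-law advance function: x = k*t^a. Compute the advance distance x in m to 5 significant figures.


x = 1.1664 * 43^0.51112 = 7.9753 m
Therefore the advance distance x = 7.9753 m.


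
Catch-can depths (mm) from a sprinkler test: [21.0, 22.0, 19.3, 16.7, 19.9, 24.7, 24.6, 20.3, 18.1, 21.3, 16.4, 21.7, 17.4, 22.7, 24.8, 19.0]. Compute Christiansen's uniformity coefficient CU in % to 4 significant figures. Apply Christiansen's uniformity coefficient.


Approach: apply Christiansen's uniformity coefficient, CU = (1 - mean_abs_deviation/mean)*100.
mean = 20.6187 mm
mean |d_i - mean| = 2.23125 mm
CU = (1 - 2.23125/20.6187)*100 = 89.18 %
Therefore Christiansen's uniformity coefficient CU = 89.18 %.


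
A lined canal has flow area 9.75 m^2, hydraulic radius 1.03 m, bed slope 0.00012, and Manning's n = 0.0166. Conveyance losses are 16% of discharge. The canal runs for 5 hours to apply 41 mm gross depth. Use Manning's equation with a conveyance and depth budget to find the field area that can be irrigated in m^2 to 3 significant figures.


Approach: apply Manning's equation with a conveyance and depth budget, Q = (1/n)*A*R^(2/3)*S^(1/2); Q_field = Q*(1-loss); Area = Q_field*t/(d/1000).
Step 1 — canal discharge (Manning's equation):
  Q = (1/0.0166) * 9.75 * 1.03^(2/3) * 0.00012^(1/2) = 6.5621 m^3/s
Step 2 — delivered flow: Q_field = 6.5621*(1 - 16/100) = 5.5122 m^3/s
Step 3 — volume delivered: V = 5.5122 * 5*3600 = 99220 m^3
Step 4 — area served: A = V / (depth/1000) = 99220 / 0.041 = 2420000 m^2
Therefore the field area that can be irrigated = 2420000 m^2.


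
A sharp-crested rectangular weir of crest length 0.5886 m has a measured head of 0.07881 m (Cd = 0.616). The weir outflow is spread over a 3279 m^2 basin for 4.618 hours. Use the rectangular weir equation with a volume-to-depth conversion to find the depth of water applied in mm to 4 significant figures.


Approach: apply the rectangular weir equation with a volume-to-depth conversion, Q = (2/3)*Cd*L*sqrt(2g)*H^1.5; d = Q*t/A * 1000.
Step 1 — weir discharge:
  Q = (2/3)*0.616*0.5886*sqrt(2*9.81)*0.07881^1.5 = 0.0236882 m^3/s
Step 2 — volume: V = 0.0236882 * 4.618*3600 = 393.811 m^3
Step 3 — depth: d = V/A * 1000 = 393.811/3279 * 1000 = 120.1 mm
Therefore the depth of water applied = 120.1 mm.


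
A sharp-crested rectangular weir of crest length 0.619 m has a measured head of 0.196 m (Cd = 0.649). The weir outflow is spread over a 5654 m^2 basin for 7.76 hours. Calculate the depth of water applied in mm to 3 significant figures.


Approach: apply the rectangular weir equation with a volume-to-depth conversion, Q = (2/3)*Cd*L*sqrt(2g)*H^1.5; d = Q*t/A * 1000.
Step 1 — weir discharge:
  Q = (2/3)*0.649*0.619*sqrt(2*9.81)*0.196^1.5 = 0.10294 m^3/s
Step 2 — volume: V = 0.10294 * 7.76*3600 = 2875.7 m^3
Step 3 — depth: d = V/A * 1000 = 2875.7/5654 * 1000 = 509 mm
Therefore the depth of water applied = 509 mm.
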